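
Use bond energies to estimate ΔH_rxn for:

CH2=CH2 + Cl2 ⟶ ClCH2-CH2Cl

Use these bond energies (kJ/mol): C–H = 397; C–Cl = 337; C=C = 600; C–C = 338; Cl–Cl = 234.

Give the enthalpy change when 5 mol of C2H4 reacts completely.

Bonds broken (reactants):
  C–H: 4 × 397 = 1588
  C=C: 1 × 600 = 600
  Cl–Cl: 1 × 234 = 234
  Σ(broken) = 2422 kJ
Bonds formed (products):
  C–C: 1 × 338 = 338
  C–Cl: 2 × 337 = 674
  C–H: 4 × 397 = 1588
  Σ(formed) = 2600 kJ
ΔH = Σ(broken) − Σ(formed) = 2422 − 2600 = −178 kJ
For 5× the reaction as written: 5 × (−178) = −890 kJ

ΔH = −890 kJ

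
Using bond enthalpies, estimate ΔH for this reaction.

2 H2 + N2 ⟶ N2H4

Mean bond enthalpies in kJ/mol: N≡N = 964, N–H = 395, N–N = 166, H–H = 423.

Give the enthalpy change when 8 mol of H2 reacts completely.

ΔH = +256 kJ

Bonds broken (reactants):
  H–H: 2 × 423 = 846
  N≡N: 1 × 964 = 964
  Σ(broken) = 1810 kJ
Bonds formed (products):
  N–H: 4 × 395 = 1580
  N–N: 1 × 166 = 166
  Σ(formed) = 1746 kJ
ΔH = Σ(broken) − Σ(formed) = 1810 − 1746 = +64 kJ
For 4× the reaction as written: 4 × (+64) = +256 kJ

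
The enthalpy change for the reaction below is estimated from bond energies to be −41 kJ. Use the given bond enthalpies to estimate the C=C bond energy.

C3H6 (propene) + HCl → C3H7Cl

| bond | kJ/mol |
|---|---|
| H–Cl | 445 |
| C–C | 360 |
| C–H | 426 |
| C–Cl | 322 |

D(C=C) ≈ 622 kJ/mol

Let D be the C=C bond energy.
Σ(broken) = 1×360 + 6×426 + 1×D + 1×445 = 3361 + D
Σ(formed) = 2×360 + 1×322 + 7×426 = 4024
ΔH = Σ(broken) − Σ(formed) = (3361 + D) − (4024) = −663 + D
Setting this equal to −41 kJ gives D = 622 kJ/mol.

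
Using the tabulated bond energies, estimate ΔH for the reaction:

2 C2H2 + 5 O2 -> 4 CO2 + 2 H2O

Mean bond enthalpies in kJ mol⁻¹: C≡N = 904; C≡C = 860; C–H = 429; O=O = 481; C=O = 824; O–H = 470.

Bonds broken (reactants):
  C≡C: 2 × 860 = 1720
  C–H: 4 × 429 = 1716
  O=O: 5 × 481 = 2405
  Σ(broken) = 5841 kJ
Bonds formed (products):
  C=O: 8 × 824 = 6592
  O–H: 4 × 470 = 1880
  Σ(formed) = 8472 kJ
ΔH = Σ(broken) − Σ(formed) = 5841 − 8472 = −2631 kJ

ΔH ≈ −2631 kJ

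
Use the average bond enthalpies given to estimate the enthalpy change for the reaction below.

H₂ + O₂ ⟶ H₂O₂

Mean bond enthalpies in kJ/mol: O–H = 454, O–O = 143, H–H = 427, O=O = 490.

ΔH ≈ −134 kJ

Bonds broken (reactants):
  H–H: 1 × 427 = 427
  O=O: 1 × 490 = 490
  Σ(broken) = 917 kJ
Bonds formed (products):
  O–H: 2 × 454 = 908
  O–O: 1 × 143 = 143
  Σ(formed) = 1051 kJ
ΔH = Σ(broken) − Σ(formed) = 917 − 1051 = −134 kJ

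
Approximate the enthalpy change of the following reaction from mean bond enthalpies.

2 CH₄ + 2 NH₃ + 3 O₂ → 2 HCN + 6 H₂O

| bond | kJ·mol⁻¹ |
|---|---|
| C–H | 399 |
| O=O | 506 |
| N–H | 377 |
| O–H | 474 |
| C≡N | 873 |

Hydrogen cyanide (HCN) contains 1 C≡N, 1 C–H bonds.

Bonds broken (reactants):
  C–H: 8 × 399 = 3192
  N–H: 6 × 377 = 2262
  O=O: 3 × 506 = 1518
  Σ(broken) = 6972 kJ
Bonds formed (products):
  C≡N: 2 × 873 = 1746
  C–H: 2 × 399 = 798
  O–H: 12 × 474 = 5688
  Σ(formed) = 8232 kJ
ΔH = Σ(broken) − Σ(formed) = 6972 − 8232 = −1260 kJ

ΔH ≈ −1260 kJ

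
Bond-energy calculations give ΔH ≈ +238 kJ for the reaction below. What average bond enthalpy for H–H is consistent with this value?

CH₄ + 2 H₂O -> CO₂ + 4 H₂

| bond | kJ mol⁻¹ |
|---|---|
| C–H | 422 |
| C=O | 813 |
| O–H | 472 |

Let D be the H–H bond energy.
Σ(broken) = 4×422 + 4×472 = 3576
Σ(formed) = 2×813 + 4×D = 1626 + 4D
ΔH = Σ(broken) − Σ(formed) = (3576) − (1626 + 4D) = +1950 − 4D
Setting this equal to +238 kJ gives 4D = 1712, so D = 428 kJ/mol.

D(H–H) ≈ 428 kJ/mol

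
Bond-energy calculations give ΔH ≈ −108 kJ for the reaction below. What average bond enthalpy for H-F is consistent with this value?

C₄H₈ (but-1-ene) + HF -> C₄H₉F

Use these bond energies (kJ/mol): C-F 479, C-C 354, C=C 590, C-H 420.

D(H-F) ≈ 555 kJ/mol

Let D be the H-F bond energy.
Σ(broken) = 2×354 + 8×420 + 1×590 + 1×D = 4658 + D
Σ(formed) = 3×354 + 1×479 + 9×420 = 5321
ΔH = Σ(broken) − Σ(formed) = (4658 + D) − (5321) = −663 + D
Setting this equal to −108 kJ gives D = 555 kJ/mol.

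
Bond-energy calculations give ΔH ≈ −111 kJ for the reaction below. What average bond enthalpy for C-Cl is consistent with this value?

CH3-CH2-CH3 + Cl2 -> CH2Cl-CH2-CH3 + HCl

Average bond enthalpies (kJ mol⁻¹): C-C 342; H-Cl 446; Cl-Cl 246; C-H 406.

Let D be the C-Cl bond energy.
Σ(broken) = 2×342 + 8×406 + 1×246 = 4178
Σ(formed) = 2×342 + 1×D + 7×406 + 1×446 = 3972 + D
ΔH = Σ(broken) − Σ(formed) = (4178) − (3972 + D) = +206 − D
Setting this equal to −111 kJ gives D = 317 kJ/mol.

D(C-Cl) ≈ 317 kJ/mol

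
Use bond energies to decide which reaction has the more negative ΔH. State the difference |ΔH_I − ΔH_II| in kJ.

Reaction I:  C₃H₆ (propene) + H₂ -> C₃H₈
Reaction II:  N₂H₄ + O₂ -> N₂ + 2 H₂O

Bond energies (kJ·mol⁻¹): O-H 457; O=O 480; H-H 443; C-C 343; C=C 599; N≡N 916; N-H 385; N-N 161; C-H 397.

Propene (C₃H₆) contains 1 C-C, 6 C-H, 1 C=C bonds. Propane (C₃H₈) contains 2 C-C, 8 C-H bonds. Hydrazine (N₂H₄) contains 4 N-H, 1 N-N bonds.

Reaction I:
  Bonds broken (reactants):
    C-C: 1 × 343 = 343
    C-H: 6 × 397 = 2382
    C=C: 1 × 599 = 599
    H-H: 1 × 443 = 443
    Σ(broken) = 3767 kJ
  Bonds formed (products):
    C-C: 2 × 343 = 686
    C-H: 8 × 397 = 3176
    Σ(formed) = 3862 kJ
  ΔH_I = 3767 − 3862 = −95 kJ
Reaction II:
  Bonds broken (reactants):
    N-H: 4 × 385 = 1540
    N-N: 1 × 161 = 161
    O=O: 1 × 480 = 480
    Σ(broken) = 2181 kJ
  Bonds formed (products):
    N≡N: 1 × 916 = 916
    O-H: 4 × 457 = 1828
    Σ(formed) = 2744 kJ
  ΔH_II = 2181 − 2744 = −563 kJ
ΔH_I − ΔH_II = +468 kJ, so reaction II has the more negative ΔH; |ΔH_I − ΔH_II| = 468 kJ.

Reaction II, by 468 kJ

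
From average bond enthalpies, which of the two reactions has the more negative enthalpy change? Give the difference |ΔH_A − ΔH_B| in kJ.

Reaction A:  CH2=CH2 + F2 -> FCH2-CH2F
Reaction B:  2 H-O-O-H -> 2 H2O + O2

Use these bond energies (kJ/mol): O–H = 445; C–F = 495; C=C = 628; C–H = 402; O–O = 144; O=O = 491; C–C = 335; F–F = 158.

Reaction A, by 336 kJ

Reaction A:
  Bonds broken (reactants):
    C–H: 4 × 402 = 1608
    C=C: 1 × 628 = 628
    F–F: 1 × 158 = 158
    Σ(broken) = 2394 kJ
  Bonds formed (products):
    C–C: 1 × 335 = 335
    C–F: 2 × 495 = 990
    C–H: 4 × 402 = 1608
    Σ(formed) = 2933 kJ
  ΔH_A = 2394 − 2933 = −539 kJ
Reaction B:
  Bonds broken (reactants):
    O–H: 4 × 445 = 1780
    O–O: 2 × 144 = 288
    Σ(broken) = 2068 kJ
  Bonds formed (products):
    O–H: 4 × 445 = 1780
    O=O: 1 × 491 = 491
    Σ(formed) = 2271 kJ
  ΔH_B = 2068 − 2271 = −203 kJ
ΔH_A − ΔH_B = −336 kJ, so reaction A has the more negative ΔH; |ΔH_A − ΔH_B| = 336 kJ.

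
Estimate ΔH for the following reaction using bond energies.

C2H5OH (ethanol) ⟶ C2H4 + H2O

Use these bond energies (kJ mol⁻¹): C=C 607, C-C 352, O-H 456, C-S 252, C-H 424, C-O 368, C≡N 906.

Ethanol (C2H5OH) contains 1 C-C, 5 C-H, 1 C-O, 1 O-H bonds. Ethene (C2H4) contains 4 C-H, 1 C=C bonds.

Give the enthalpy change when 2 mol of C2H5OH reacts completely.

Bonds broken (reactants):
  C-C: 1 × 352 = 352
  C-H: 5 × 424 = 2120
  C-O: 1 × 368 = 368
  O-H: 1 × 456 = 456
  Σ(broken) = 3296 kJ
Bonds formed (products):
  C-H: 4 × 424 = 1696
  C=C: 1 × 607 = 607
  O-H: 2 × 456 = 912
  Σ(formed) = 3215 kJ
ΔH = Σ(broken) − Σ(formed) = 3296 − 3215 = +81 kJ
For 2× the reaction as written: 2 × (+81) = +162 kJ

ΔH = +162 kJ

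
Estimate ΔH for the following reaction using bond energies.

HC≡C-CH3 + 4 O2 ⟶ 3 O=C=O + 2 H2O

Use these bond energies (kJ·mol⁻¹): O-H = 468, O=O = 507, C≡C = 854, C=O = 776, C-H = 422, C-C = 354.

ΔH ≈ −1604 kJ

Bonds broken (reactants):
  C≡C: 1 × 854 = 854
  C-C: 1 × 354 = 354
  C-H: 4 × 422 = 1688
  O=O: 4 × 507 = 2028
  Σ(broken) = 4924 kJ
Bonds formed (products):
  C=O: 6 × 776 = 4656
  O-H: 4 × 468 = 1872
  Σ(formed) = 6528 kJ
ΔH = Σ(broken) − Σ(formed) = 4924 − 6528 = −1604 kJ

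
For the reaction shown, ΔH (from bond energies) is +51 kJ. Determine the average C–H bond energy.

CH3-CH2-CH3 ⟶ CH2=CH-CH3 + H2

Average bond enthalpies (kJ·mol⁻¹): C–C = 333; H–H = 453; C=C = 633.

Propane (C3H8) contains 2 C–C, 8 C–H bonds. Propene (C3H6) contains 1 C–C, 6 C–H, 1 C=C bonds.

Let D be the C–H bond energy.
Σ(broken) = 2×333 + 8×D = 666 + 8D
Σ(formed) = 1×333 + 6×D + 1×633 + 1×453 = 1419 + 6D
ΔH = Σ(broken) − Σ(formed) = (666 + 8D) − (1419 + 6D) = −753 + 2D
Setting this equal to +51 kJ gives 2D = 804, so D = 402 kJ/mol.

D(C–H) ≈ 402 kJ/mol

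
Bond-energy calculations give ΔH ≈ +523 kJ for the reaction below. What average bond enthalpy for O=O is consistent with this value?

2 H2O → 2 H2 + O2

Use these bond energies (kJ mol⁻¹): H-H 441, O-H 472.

Let D be the O=O bond energy.
Σ(broken) = 4×472 = 1888
Σ(formed) = 2×441 + 1×D = 882 + D
ΔH = Σ(broken) − Σ(formed) = (1888) − (882 + D) = +1006 − D
Setting this equal to +523 kJ gives D = 483 kJ/mol.

D(O=O) ≈ 483 kJ/mol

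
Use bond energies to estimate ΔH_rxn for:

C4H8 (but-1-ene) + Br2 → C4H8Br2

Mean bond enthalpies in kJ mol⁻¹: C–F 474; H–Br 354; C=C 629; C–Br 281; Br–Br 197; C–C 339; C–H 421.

Bonds broken (reactants):
  Br–Br: 1 × 197 = 197
  C–C: 2 × 339 = 678
  C–H: 8 × 421 = 3368
  C=C: 1 × 629 = 629
  Σ(broken) = 4872 kJ
Bonds formed (products):
  C–Br: 2 × 281 = 562
  C–C: 3 × 339 = 1017
  C–H: 8 × 421 = 3368
  Σ(formed) = 4947 kJ
ΔH = Σ(broken) − Σ(formed) = 4872 − 4947 = −75 kJ

ΔH ≈ −75 kJ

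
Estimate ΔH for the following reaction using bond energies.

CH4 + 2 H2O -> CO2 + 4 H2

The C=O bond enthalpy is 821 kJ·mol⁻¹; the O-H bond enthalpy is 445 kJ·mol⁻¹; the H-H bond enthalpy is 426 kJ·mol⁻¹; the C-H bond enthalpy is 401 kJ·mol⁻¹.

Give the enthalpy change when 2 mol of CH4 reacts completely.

Bonds broken (reactants):
  C-H: 4 × 401 = 1604
  O-H: 4 × 445 = 1780
  Σ(broken) = 3384 kJ
Bonds formed (products):
  C=O: 2 × 821 = 1642
  H-H: 4 × 426 = 1704
  Σ(formed) = 3346 kJ
ΔH = Σ(broken) − Σ(formed) = 3384 − 3346 = +38 kJ
For 2× the reaction as written: 2 × (+38) = +76 kJ

ΔH = +76 kJ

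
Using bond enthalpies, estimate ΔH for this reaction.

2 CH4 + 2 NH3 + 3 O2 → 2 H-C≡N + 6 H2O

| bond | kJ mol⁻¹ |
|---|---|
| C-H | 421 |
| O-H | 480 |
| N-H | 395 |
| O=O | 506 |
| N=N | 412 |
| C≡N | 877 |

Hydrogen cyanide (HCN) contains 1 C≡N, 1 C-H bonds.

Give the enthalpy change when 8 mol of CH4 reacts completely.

ΔH = −4400 kJ

Bonds broken (reactants):
  C-H: 8 × 421 = 3368
  N-H: 6 × 395 = 2370
  O=O: 3 × 506 = 1518
  Σ(broken) = 7256 kJ
Bonds formed (products):
  C≡N: 2 × 877 = 1754
  C-H: 2 × 421 = 842
  O-H: 12 × 480 = 5760
  Σ(formed) = 8356 kJ
ΔH = Σ(broken) − Σ(formed) = 7256 − 8356 = −1100 kJ
For 4× the reaction as written: 4 × (−1100) = −4400 kJ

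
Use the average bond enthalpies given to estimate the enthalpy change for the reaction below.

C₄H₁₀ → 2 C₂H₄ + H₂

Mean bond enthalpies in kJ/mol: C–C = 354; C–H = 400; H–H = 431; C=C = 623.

Bonds broken (reactants):
  C–C: 3 × 354 = 1062
  C–H: 10 × 400 = 4000
  Σ(broken) = 5062 kJ
Bonds formed (products):
  C–H: 8 × 400 = 3200
  C=C: 2 × 623 = 1246
  H–H: 1 × 431 = 431
  Σ(formed) = 4877 kJ
ΔH = Σ(broken) − Σ(formed) = 5062 − 4877 = +185 kJ

ΔH ≈ +185 kJ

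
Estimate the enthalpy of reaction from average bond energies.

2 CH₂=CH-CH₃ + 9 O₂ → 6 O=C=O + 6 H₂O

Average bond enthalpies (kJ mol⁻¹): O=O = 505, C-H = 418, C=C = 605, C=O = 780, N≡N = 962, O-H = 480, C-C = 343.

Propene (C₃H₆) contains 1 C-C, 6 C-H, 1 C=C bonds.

Bonds broken (reactants):
  C-C: 2 × 343 = 686
  C-H: 12 × 418 = 5016
  C=C: 2 × 605 = 1210
  O=O: 9 × 505 = 4545
  Σ(broken) = 11457 kJ
Bonds formed (products):
  C=O: 12 × 780 = 9360
  O-H: 12 × 480 = 5760
  Σ(formed) = 15120 kJ
ΔH = Σ(broken) − Σ(formed) = 11457 − 15120 = −3663 kJ

ΔH ≈ −3663 kJ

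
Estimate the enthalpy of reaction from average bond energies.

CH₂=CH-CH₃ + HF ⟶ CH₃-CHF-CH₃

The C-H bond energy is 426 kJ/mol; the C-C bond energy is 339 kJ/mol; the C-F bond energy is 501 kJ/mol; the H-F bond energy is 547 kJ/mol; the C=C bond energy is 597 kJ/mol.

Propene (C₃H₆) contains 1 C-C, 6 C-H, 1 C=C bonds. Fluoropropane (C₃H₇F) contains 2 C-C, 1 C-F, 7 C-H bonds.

Bonds broken (reactants):
  C-C: 1 × 339 = 339
  C-H: 6 × 426 = 2556
  C=C: 1 × 597 = 597
  H-F: 1 × 547 = 547
  Σ(broken) = 4039 kJ
Bonds formed (products):
  C-C: 2 × 339 = 678
  C-F: 1 × 501 = 501
  C-H: 7 × 426 = 2982
  Σ(formed) = 4161 kJ
ΔH = Σ(broken) − Σ(formed) = 4039 − 4161 = −122 kJ

ΔH ≈ −122 kJ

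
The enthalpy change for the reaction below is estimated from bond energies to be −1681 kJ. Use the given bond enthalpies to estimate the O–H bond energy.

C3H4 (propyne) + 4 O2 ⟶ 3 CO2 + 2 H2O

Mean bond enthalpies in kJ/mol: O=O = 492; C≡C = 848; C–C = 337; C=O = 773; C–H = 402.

D(O–H) ≈ 451 kJ/mol

Let D be the O–H bond energy.
Σ(broken) = 1×848 + 1×337 + 4×402 + 4×492 = 4761
Σ(formed) = 6×773 + 4×D = 4638 + 4D
ΔH = Σ(broken) − Σ(formed) = (4761) − (4638 + 4D) = +123 − 4D
Setting this equal to −1681 kJ gives 4D = 1804, so D = 451 kJ/mol.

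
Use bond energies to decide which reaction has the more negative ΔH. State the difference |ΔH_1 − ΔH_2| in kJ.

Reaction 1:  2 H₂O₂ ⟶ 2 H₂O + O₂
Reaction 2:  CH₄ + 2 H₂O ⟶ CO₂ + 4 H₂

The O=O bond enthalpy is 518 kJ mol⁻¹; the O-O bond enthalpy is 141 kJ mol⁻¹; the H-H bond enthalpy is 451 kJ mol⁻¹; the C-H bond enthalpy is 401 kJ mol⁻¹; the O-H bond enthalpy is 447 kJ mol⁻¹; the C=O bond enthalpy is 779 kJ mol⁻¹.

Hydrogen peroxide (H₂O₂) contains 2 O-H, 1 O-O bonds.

Reaction 1:
  Bonds broken (reactants):
    O-H: 4 × 447 = 1788
    O-O: 2 × 141 = 282
    Σ(broken) = 2070 kJ
  Bonds formed (products):
    O-H: 4 × 447 = 1788
    O=O: 1 × 518 = 518
    Σ(formed) = 2306 kJ
  ΔH_1 = 2070 − 2306 = −236 kJ
Reaction 2:
  Bonds broken (reactants):
    C-H: 4 × 401 = 1604
    O-H: 4 × 447 = 1788
    Σ(broken) = 3392 kJ
  Bonds formed (products):
    C=O: 2 × 779 = 1558
    H-H: 4 × 451 = 1804
    Σ(formed) = 3362 kJ
  ΔH_2 = 3392 − 3362 = +30 kJ
ΔH_1 − ΔH_2 = −266 kJ, so reaction 1 has the more negative ΔH; |ΔH_1 − ΔH_2| = 266 kJ.

Reaction 1, by 266 kJ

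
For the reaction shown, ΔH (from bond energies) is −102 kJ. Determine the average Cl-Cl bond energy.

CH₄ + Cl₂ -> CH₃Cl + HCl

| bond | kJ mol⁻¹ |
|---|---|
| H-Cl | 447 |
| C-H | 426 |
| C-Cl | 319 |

D(Cl-Cl) ≈ 238 kJ/mol

Let D be the Cl-Cl bond energy.
Σ(broken) = 4×426 + 1×D = 1704 + D
Σ(formed) = 1×319 + 3×426 + 1×447 = 2044
ΔH = Σ(broken) − Σ(formed) = (1704 + D) − (2044) = −340 + D
Setting this equal to −102 kJ gives D = 238 kJ/mol.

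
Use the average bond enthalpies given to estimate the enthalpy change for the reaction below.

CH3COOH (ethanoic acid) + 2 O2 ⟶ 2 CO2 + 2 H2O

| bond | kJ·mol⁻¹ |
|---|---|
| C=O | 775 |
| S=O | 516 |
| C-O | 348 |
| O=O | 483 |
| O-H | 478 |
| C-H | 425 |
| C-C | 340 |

Bonds broken (reactants):
  C-C: 1 × 340 = 340
  C-H: 3 × 425 = 1275
  C-O: 1 × 348 = 348
  C=O: 1 × 775 = 775
  O-H: 1 × 478 = 478
  O=O: 2 × 483 = 966
  Σ(broken) = 4182 kJ
Bonds formed (products):
  C=O: 4 × 775 = 3100
  O-H: 4 × 478 = 1912
  Σ(formed) = 5012 kJ
ΔH = Σ(broken) − Σ(formed) = 4182 − 5012 = −830 kJ

ΔH ≈ −830 kJ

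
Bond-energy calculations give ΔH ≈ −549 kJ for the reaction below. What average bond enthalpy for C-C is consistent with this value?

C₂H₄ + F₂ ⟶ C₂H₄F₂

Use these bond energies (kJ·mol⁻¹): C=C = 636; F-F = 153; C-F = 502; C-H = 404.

Let D be the C-C bond energy.
Σ(broken) = 4×404 + 1×636 + 1×153 = 2405
Σ(formed) = 1×D + 2×502 + 4×404 = 2620 + D
ΔH = Σ(broken) − Σ(formed) = (2405) − (2620 + D) = −215 − D
Setting this equal to −549 kJ gives D = 334 kJ/mol.

D(C-C) ≈ 334 kJ/mol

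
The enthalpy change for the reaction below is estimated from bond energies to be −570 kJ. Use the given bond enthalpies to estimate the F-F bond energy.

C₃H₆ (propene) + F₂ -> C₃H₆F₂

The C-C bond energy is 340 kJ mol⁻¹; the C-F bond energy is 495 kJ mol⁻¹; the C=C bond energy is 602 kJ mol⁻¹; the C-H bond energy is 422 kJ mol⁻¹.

D(F-F) ≈ 158 kJ/mol

Let D be the F-F bond energy.
Σ(broken) = 1×340 + 6×422 + 1×602 + 1×D = 3474 + D
Σ(formed) = 2×340 + 2×495 + 6×422 = 4202
ΔH = Σ(broken) − Σ(formed) = (3474 + D) − (4202) = −728 + D
Setting this equal to −570 kJ gives D = 158 kJ/mol.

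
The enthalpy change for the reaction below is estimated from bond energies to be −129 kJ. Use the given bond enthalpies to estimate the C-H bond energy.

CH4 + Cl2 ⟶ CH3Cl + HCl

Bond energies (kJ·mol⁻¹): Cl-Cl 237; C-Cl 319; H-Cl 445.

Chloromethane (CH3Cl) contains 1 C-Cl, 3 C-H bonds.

D(C-H) ≈ 398 kJ/mol

Let D be the C-H bond energy.
Σ(broken) = 4×D + 1×237 = 237 + 4D
Σ(formed) = 1×319 + 3×D + 1×445 = 764 + 3D
ΔH = Σ(broken) − Σ(formed) = (237 + 4D) − (764 + 3D) = −527 + D
Setting this equal to −129 kJ gives D = 398 kJ/mol.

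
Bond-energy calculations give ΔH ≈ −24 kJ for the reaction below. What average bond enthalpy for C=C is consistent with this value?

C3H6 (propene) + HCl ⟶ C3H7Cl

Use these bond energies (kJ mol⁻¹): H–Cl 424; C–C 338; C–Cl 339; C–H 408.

Let D be the C=C bond energy.
Σ(broken) = 1×338 + 6×408 + 1×D + 1×424 = 3210 + D
Σ(formed) = 2×338 + 1×339 + 7×408 = 3871
ΔH = Σ(broken) − Σ(formed) = (3210 + D) − (3871) = −661 + D
Setting this equal to −24 kJ gives D = 637 kJ/mol.

D(C=C) ≈ 637 kJ/mol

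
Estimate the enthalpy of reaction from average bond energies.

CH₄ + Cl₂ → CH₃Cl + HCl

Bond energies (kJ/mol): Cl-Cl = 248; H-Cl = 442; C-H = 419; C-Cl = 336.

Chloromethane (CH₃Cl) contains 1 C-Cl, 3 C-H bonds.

Bonds broken (reactants):
  C-H: 4 × 419 = 1676
  Cl-Cl: 1 × 248 = 248
  Σ(broken) = 1924 kJ
Bonds formed (products):
  C-Cl: 1 × 336 = 336
  C-H: 3 × 419 = 1257
  H-Cl: 1 × 442 = 442
  Σ(formed) = 2035 kJ
ΔH = Σ(broken) − Σ(formed) = 1924 − 2035 = −111 kJ

ΔH ≈ −111 kJ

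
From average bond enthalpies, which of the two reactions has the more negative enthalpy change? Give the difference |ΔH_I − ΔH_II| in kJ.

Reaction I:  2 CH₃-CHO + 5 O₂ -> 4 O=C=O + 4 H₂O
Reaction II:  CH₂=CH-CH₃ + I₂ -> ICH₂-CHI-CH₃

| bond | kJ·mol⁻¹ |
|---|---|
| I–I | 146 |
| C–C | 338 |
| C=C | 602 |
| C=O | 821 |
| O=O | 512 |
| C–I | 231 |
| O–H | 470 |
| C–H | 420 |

Reaction I:
  Bonds broken (reactants):
    C–C: 2 × 338 = 676
    C–H: 8 × 420 = 3360
    C=O: 2 × 821 = 1642
    O=O: 5 × 512 = 2560
    Σ(broken) = 8238 kJ
  Bonds formed (products):
    C=O: 8 × 821 = 6568
    O–H: 8 × 470 = 3760
    Σ(formed) = 10328 kJ
  ΔH_I = 8238 − 10328 = −2090 kJ
Reaction II:
  Bonds broken (reactants):
    C–C: 1 × 338 = 338
    C–H: 6 × 420 = 2520
    C=C: 1 × 602 = 602
    I–I: 1 × 146 = 146
    Σ(broken) = 3606 kJ
  Bonds formed (products):
    C–C: 2 × 338 = 676
    C–H: 6 × 420 = 2520
    C–I: 2 × 231 = 462
    Σ(formed) = 3658 kJ
  ΔH_II = 3606 − 3658 = −52 kJ
ΔH_I − ΔH_II = −2038 kJ, so reaction I has the more negative ΔH; |ΔH_I − ΔH_II| = 2038 kJ.

Reaction I, by 2038 kJ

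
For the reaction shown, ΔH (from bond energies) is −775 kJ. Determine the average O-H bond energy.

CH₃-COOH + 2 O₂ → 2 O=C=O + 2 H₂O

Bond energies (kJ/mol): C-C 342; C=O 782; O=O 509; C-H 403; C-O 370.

D(O-H) ≈ 456 kJ/mol

Let D be the O-H bond energy.
Σ(broken) = 1×342 + 3×403 + 1×370 + 1×782 + 1×D + 2×509 = 3721 + D
Σ(formed) = 4×782 + 4×D = 3128 + 4D
ΔH = Σ(broken) − Σ(formed) = (3721 + D) − (3128 + 4D) = +593 − 3D
Setting this equal to −775 kJ gives 3D = 1368, so D = 456 kJ/mol.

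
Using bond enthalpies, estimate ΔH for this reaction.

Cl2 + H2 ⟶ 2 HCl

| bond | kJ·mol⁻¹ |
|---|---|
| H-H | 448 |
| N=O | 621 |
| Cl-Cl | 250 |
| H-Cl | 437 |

ΔH ≈ −176 kJ

Bonds broken (reactants):
  Cl-Cl: 1 × 250 = 250
  H-H: 1 × 448 = 448
  Σ(broken) = 698 kJ
Bonds formed (products):
  H-Cl: 2 × 437 = 874
  Σ(formed) = 874 kJ
ΔH = Σ(broken) − Σ(formed) = 698 − 874 = −176 kJ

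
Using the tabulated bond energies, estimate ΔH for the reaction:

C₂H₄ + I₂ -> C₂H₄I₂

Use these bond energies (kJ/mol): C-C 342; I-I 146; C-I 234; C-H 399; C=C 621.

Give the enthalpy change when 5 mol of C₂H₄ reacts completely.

Bonds broken (reactants):
  C-H: 4 × 399 = 1596
  C=C: 1 × 621 = 621
  I-I: 1 × 146 = 146
  Σ(broken) = 2363 kJ
Bonds formed (products):
  C-C: 1 × 342 = 342
  C-H: 4 × 399 = 1596
  C-I: 2 × 234 = 468
  Σ(formed) = 2406 kJ
ΔH = Σ(broken) − Σ(formed) = 2363 − 2406 = −43 kJ
For 5× the reaction as written: 5 × (−43) = −215 kJ

ΔH = −215 kJ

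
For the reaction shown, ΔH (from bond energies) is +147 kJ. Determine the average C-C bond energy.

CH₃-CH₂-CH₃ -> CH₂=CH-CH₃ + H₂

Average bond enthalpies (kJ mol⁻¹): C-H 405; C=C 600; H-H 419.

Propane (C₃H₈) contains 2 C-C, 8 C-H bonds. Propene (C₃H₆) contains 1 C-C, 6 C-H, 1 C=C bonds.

D(C-C) ≈ 356 kJ/mol

Let D be the C-C bond energy.
Σ(broken) = 2×D + 8×405 = 3240 + 2D
Σ(formed) = 1×D + 6×405 + 1×600 + 1×419 = 3449 + D
ΔH = Σ(broken) − Σ(formed) = (3240 + 2D) − (3449 + D) = −209 + D
Setting this equal to +147 kJ gives D = 356 kJ/mol.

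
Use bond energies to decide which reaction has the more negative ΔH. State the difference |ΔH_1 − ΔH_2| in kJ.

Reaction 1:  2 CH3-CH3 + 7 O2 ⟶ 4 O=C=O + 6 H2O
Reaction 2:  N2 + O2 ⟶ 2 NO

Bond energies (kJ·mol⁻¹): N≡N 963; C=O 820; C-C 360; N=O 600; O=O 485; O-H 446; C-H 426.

Reaction 1:
  Bonds broken (reactants):
    C-C: 2 × 360 = 720
    C-H: 12 × 426 = 5112
    O=O: 7 × 485 = 3395
    Σ(broken) = 9227 kJ
  Bonds formed (products):
    C=O: 8 × 820 = 6560
    O-H: 12 × 446 = 5352
    Σ(formed) = 11912 kJ
  ΔH_1 = 9227 − 11912 = −2685 kJ
Reaction 2:
  Bonds broken (reactants):
    N≡N: 1 × 963 = 963
    O=O: 1 × 485 = 485
    Σ(broken) = 1448 kJ
  Bonds formed (products):
    N=O: 2 × 600 = 1200
    Σ(formed) = 1200 kJ
  ΔH_2 = 1448 − 1200 = +248 kJ
ΔH_1 − ΔH_2 = −2933 kJ, so reaction 1 has the more negative ΔH; |ΔH_1 − ΔH_2| = 2933 kJ.

Reaction 1, by 2933 kJ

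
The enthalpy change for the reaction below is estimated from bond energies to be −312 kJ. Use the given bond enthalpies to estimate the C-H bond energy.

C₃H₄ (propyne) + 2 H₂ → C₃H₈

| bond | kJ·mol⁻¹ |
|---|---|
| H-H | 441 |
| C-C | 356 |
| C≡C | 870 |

Let D be the C-H bond energy.
Σ(broken) = 1×870 + 1×356 + 4×D + 2×441 = 2108 + 4D
Σ(formed) = 2×356 + 8×D = 712 + 8D
ΔH = Σ(broken) − Σ(formed) = (2108 + 4D) − (712 + 8D) = +1396 − 4D
Setting this equal to −312 kJ gives 4D = 1708, so D = 427 kJ/mol.

D(C-H) ≈ 427 kJ/mol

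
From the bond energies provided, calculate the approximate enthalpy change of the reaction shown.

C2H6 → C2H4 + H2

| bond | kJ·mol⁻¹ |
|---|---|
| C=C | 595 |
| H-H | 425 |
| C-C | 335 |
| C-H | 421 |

ΔH ≈ +157 kJ

Bonds broken (reactants):
  C-C: 1 × 335 = 335
  C-H: 6 × 421 = 2526
  Σ(broken) = 2861 kJ
Bonds formed (products):
  C-H: 4 × 421 = 1684
  C=C: 1 × 595 = 595
  H-H: 1 × 425 = 425
  Σ(formed) = 2704 kJ
ΔH = Σ(broken) − Σ(formed) = 2861 − 2704 = +157 kJ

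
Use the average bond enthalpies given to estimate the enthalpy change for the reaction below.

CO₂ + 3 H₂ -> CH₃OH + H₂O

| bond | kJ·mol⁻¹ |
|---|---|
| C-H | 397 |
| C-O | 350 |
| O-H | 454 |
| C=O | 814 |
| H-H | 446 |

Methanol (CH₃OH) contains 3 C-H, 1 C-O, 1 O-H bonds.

ΔH ≈ +63 kJ

Bonds broken (reactants):
  C=O: 2 × 814 = 1628
  H-H: 3 × 446 = 1338
  Σ(broken) = 2966 kJ
Bonds formed (products):
  C-H: 3 × 397 = 1191
  C-O: 1 × 350 = 350
  O-H: 3 × 454 = 1362
  Σ(formed) = 2903 kJ
ΔH = Σ(broken) − Σ(formed) = 2966 − 2903 = +63 kJ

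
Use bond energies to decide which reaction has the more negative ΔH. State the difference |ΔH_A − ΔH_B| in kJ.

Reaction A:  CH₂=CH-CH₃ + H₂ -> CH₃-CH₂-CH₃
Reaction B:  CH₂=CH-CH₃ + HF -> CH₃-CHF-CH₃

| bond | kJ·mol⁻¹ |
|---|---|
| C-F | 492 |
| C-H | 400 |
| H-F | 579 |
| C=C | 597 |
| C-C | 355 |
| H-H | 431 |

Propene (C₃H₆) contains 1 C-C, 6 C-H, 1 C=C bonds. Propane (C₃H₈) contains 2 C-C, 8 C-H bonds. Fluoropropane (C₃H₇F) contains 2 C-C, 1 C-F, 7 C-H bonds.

Reaction A:
  Bonds broken (reactants):
    C-C: 1 × 355 = 355
    C-H: 6 × 400 = 2400
    C=C: 1 × 597 = 597
    H-H: 1 × 431 = 431
    Σ(broken) = 3783 kJ
  Bonds formed (products):
    C-C: 2 × 355 = 710
    C-H: 8 × 400 = 3200
    Σ(formed) = 3910 kJ
  ΔH_A = 3783 − 3910 = −127 kJ
Reaction B:
  Bonds broken (reactants):
    C-C: 1 × 355 = 355
    C-H: 6 × 400 = 2400
    C=C: 1 × 597 = 597
    H-F: 1 × 579 = 579
    Σ(broken) = 3931 kJ
  Bonds formed (products):
    C-C: 2 × 355 = 710
    C-F: 1 × 492 = 492
    C-H: 7 × 400 = 2800
    Σ(formed) = 4002 kJ
  ΔH_B = 3931 − 4002 = −71 kJ
ΔH_A − ΔH_B = −56 kJ, so reaction A has the more negative ΔH; |ΔH_A − ΔH_B| = 56 kJ.

Reaction A, by 56 kJ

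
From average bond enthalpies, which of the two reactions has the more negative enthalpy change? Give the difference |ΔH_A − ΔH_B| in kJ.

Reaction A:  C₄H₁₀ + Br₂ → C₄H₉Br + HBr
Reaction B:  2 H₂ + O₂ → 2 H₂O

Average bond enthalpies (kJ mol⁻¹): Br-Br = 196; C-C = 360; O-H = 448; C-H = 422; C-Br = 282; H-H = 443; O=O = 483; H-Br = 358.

Reaction A:
  Bonds broken (reactants):
    Br-Br: 1 × 196 = 196
    C-C: 3 × 360 = 1080
    C-H: 10 × 422 = 4220
    Σ(broken) = 5496 kJ
  Bonds formed (products):
    C-Br: 1 × 282 = 282
    C-C: 3 × 360 = 1080
    C-H: 9 × 422 = 3798
    H-Br: 1 × 358 = 358
    Σ(formed) = 5518 kJ
  ΔH_A = 5496 − 5518 = −22 kJ
Reaction B:
  Bonds broken (reactants):
    H-H: 2 × 443 = 886
    O=O: 1 × 483 = 483
    Σ(broken) = 1369 kJ
  Bonds formed (products):
    O-H: 4 × 448 = 1792
    Σ(formed) = 1792 kJ
  ΔH_B = 1369 − 1792 = −423 kJ
ΔH_A − ΔH_B = +401 kJ, so reaction B has the more negative ΔH; |ΔH_A − ΔH_B| = 401 kJ.

Reaction B, by 401 kJ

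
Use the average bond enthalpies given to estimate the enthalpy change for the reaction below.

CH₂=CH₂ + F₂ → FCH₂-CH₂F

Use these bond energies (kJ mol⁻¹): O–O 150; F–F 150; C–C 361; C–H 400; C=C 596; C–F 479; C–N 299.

Bonds broken (reactants):
  C–H: 4 × 400 = 1600
  C=C: 1 × 596 = 596
  F–F: 1 × 150 = 150
  Σ(broken) = 2346 kJ
Bonds formed (products):
  C–C: 1 × 361 = 361
  C–F: 2 × 479 = 958
  C–H: 4 × 400 = 1600
  Σ(formed) = 2919 kJ
ΔH = Σ(broken) − Σ(formed) = 2346 − 2919 = −573 kJ

ΔH ≈ −573 kJ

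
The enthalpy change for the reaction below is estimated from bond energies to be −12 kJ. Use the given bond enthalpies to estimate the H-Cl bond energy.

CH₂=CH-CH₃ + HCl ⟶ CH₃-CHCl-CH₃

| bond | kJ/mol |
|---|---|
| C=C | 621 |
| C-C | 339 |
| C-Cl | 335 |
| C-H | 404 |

D(H-Cl) ≈ 445 kJ/mol

Let D be the H-Cl bond energy.
Σ(broken) = 1×339 + 6×404 + 1×621 + 1×D = 3384 + D
Σ(formed) = 2×339 + 1×335 + 7×404 = 3841
ΔH = Σ(broken) − Σ(formed) = (3384 + D) − (3841) = −457 + D
Setting this equal to −12 kJ gives D = 445 kJ/mol.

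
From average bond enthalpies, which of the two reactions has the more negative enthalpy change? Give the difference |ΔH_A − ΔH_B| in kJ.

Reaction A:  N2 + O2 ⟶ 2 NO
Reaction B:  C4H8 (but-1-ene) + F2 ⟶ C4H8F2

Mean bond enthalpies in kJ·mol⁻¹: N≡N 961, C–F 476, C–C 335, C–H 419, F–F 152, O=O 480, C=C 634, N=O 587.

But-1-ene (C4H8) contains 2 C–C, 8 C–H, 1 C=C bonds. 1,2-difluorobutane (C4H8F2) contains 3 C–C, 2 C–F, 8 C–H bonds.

Reaction A:
  Bonds broken (reactants):
    N≡N: 1 × 961 = 961
    O=O: 1 × 480 = 480
    Σ(broken) = 1441 kJ
  Bonds formed (products):
    N=O: 2 × 587 = 1174
    Σ(formed) = 1174 kJ
  ΔH_A = 1441 − 1174 = +267 kJ
Reaction B:
  Bonds broken (reactants):
    C–C: 2 × 335 = 670
    C–H: 8 × 419 = 3352
    C=C: 1 × 634 = 634
    F–F: 1 × 152 = 152
    Σ(broken) = 4808 kJ
  Bonds formed (products):
    C–C: 3 × 335 = 1005
    C–F: 2 × 476 = 952
    C–H: 8 × 419 = 3352
    Σ(formed) = 5309 kJ
  ΔH_B = 4808 − 5309 = −501 kJ
ΔH_A − ΔH_B = +768 kJ, so reaction B has the more negative ΔH; |ΔH_A − ΔH_B| = 768 kJ.

Reaction B, by 768 kJ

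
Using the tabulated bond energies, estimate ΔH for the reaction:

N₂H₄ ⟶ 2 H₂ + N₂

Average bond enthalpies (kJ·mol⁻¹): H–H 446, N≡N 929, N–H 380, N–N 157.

ΔH ≈ −144 kJ

Bonds broken (reactants):
  N–H: 4 × 380 = 1520
  N–N: 1 × 157 = 157
  Σ(broken) = 1677 kJ
Bonds formed (products):
  H–H: 2 × 446 = 892
  N≡N: 1 × 929 = 929
  Σ(formed) = 1821 kJ
ΔH = Σ(broken) − Σ(formed) = 1677 − 1821 = −144 kJ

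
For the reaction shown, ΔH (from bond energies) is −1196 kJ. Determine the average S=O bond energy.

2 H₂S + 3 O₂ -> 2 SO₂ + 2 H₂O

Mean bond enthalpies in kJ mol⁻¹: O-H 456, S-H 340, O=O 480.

D(S=O) ≈ 543 kJ/mol

Let D be the S=O bond energy.
Σ(broken) = 3×480 + 4×340 = 2800
Σ(formed) = 4×456 + 4×D = 1824 + 4D
ΔH = Σ(broken) − Σ(formed) = (2800) − (1824 + 4D) = +976 − 4D
Setting this equal to −1196 kJ gives 4D = 2172, so D = 543 kJ/mol.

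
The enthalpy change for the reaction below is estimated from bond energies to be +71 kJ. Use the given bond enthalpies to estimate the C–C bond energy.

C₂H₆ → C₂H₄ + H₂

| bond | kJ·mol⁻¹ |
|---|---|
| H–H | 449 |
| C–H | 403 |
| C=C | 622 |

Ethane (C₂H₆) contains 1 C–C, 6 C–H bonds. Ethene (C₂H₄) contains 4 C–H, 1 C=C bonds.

Let D be the C–C bond energy.
Σ(broken) = 1×D + 6×403 = 2418 + D
Σ(formed) = 4×403 + 1×622 + 1×449 = 2683
ΔH = Σ(broken) − Σ(formed) = (2418 + D) − (2683) = −265 + D
Setting this equal to +71 kJ gives D = 336 kJ/mol.

D(C–C) ≈ 336 kJ/mol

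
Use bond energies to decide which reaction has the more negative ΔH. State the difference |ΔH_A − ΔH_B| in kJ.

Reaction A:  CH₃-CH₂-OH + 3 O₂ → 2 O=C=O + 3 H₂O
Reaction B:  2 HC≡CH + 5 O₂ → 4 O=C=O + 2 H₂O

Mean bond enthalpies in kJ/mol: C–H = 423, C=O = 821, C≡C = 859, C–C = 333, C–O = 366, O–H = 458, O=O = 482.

Reaction A:
  Bonds broken (reactants):
    C–C: 1 × 333 = 333
    C–H: 5 × 423 = 2115
    C–O: 1 × 366 = 366
    O–H: 1 × 458 = 458
    O=O: 3 × 482 = 1446
    Σ(broken) = 4718 kJ
  Bonds formed (products):
    C=O: 4 × 821 = 3284
    O–H: 6 × 458 = 2748
    Σ(formed) = 6032 kJ
  ΔH_A = 4718 − 6032 = −1314 kJ
Reaction B:
  Bonds broken (reactants):
    C≡C: 2 × 859 = 1718
    C–H: 4 × 423 = 1692
    O=O: 5 × 482 = 2410
    Σ(broken) = 5820 kJ
  Bonds formed (products):
    C=O: 8 × 821 = 6568
    O–H: 4 × 458 = 1832
    Σ(formed) = 8400 kJ
  ΔH_B = 5820 − 8400 = −2580 kJ
ΔH_A − ΔH_B = +1266 kJ, so reaction B has the more negative ΔH; |ΔH_A − ΔH_B| = 1266 kJ.

Reaction B, by 1266 kJ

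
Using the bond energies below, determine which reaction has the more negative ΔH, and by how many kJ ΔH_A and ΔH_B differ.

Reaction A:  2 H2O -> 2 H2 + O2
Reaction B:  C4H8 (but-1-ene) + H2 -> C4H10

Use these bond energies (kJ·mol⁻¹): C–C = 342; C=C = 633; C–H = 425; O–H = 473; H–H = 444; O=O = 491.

Reaction A:
  Bonds broken (reactants):
    O–H: 4 × 473 = 1892
    Σ(broken) = 1892 kJ
  Bonds formed (products):
    H–H: 2 × 444 = 888
    O=O: 1 × 491 = 491
    Σ(formed) = 1379 kJ
  ΔH_A = 1892 − 1379 = +513 kJ
Reaction B:
  Bonds broken (reactants):
    C–C: 2 × 342 = 684
    C–H: 8 × 425 = 3400
    C=C: 1 × 633 = 633
    H–H: 1 × 444 = 444
    Σ(broken) = 5161 kJ
  Bonds formed (products):
    C–C: 3 × 342 = 1026
    C–H: 10 × 425 = 4250
    Σ(formed) = 5276 kJ
  ΔH_B = 5161 − 5276 = −115 kJ
ΔH_A − ΔH_B = +628 kJ, so reaction B has the more negative ΔH; |ΔH_A − ΔH_B| = 628 kJ.

Reaction B, by 628 kJ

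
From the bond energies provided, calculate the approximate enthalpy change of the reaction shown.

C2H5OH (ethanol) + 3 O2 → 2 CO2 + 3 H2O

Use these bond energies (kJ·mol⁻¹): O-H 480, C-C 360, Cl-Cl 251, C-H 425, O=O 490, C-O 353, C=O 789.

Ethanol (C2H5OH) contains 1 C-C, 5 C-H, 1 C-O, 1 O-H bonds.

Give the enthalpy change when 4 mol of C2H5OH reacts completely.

Bonds broken (reactants):
  C-C: 1 × 360 = 360
  C-H: 5 × 425 = 2125
  C-O: 1 × 353 = 353
  O-H: 1 × 480 = 480
  O=O: 3 × 490 = 1470
  Σ(broken) = 4788 kJ
Bonds formed (products):
  C=O: 4 × 789 = 3156
  O-H: 6 × 480 = 2880
  Σ(formed) = 6036 kJ
ΔH = Σ(broken) − Σ(formed) = 4788 − 6036 = −1248 kJ
For 4× the reaction as written: 4 × (−1248) = −4992 kJ

ΔH = −4992 kJ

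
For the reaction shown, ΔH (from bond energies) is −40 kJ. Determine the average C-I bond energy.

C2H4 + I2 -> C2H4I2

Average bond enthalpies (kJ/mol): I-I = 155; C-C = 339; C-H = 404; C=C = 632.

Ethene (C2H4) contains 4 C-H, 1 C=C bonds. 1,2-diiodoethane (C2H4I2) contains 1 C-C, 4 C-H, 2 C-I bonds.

Let D be the C-I bond energy.
Σ(broken) = 4×404 + 1×632 + 1×155 = 2403
Σ(formed) = 1×339 + 4×404 + 2×D = 1955 + 2D
ΔH = Σ(broken) − Σ(formed) = (2403) − (1955 + 2D) = +448 − 2D
Setting this equal to −40 kJ gives 2D = 488, so D = 244 kJ/mol.

D(C-I) ≈ 244 kJ/mol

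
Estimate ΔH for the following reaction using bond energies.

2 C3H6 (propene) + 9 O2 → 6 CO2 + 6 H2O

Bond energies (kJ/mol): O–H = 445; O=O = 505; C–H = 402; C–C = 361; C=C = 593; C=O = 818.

ΔH ≈ −3879 kJ

Bonds broken (reactants):
  C–C: 2 × 361 = 722
  C–H: 12 × 402 = 4824
  C=C: 2 × 593 = 1186
  O=O: 9 × 505 = 4545
  Σ(broken) = 11277 kJ
Bonds formed (products):
  C=O: 12 × 818 = 9816
  O–H: 12 × 445 = 5340
  Σ(formed) = 15156 kJ
ΔH = Σ(broken) − Σ(formed) = 11277 − 15156 = −3879 kJ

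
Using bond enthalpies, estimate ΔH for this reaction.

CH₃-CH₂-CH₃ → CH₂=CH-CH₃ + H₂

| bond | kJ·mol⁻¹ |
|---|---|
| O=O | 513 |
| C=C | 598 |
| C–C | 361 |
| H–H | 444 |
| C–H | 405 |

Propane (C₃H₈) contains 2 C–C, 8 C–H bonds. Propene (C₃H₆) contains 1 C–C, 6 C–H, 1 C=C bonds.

Bonds broken (reactants):
  C–C: 2 × 361 = 722
  C–H: 8 × 405 = 3240
  Σ(broken) = 3962 kJ
Bonds formed (products):
  C–C: 1 × 361 = 361
  C–H: 6 × 405 = 2430
  C=C: 1 × 598 = 598
  H–H: 1 × 444 = 444
  Σ(formed) = 3833 kJ
ΔH = Σ(broken) − Σ(formed) = 3962 − 3833 = +129 kJ

ΔH ≈ +129 kJ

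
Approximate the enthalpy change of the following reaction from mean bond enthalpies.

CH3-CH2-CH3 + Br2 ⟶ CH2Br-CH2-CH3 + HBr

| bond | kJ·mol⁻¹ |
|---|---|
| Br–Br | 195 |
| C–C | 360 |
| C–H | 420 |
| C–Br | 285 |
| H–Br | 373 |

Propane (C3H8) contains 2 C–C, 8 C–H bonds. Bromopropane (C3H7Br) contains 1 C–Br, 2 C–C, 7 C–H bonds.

Bonds broken (reactants):
  Br–Br: 1 × 195 = 195
  C–C: 2 × 360 = 720
  C–H: 8 × 420 = 3360
  Σ(broken) = 4275 kJ
Bonds formed (products):
  C–Br: 1 × 285 = 285
  C–C: 2 × 360 = 720
  C–H: 7 × 420 = 2940
  H–Br: 1 × 373 = 373
  Σ(formed) = 4318 kJ
ΔH = Σ(broken) − Σ(formed) = 4275 − 4318 = −43 kJ

ΔH ≈ −43 kJ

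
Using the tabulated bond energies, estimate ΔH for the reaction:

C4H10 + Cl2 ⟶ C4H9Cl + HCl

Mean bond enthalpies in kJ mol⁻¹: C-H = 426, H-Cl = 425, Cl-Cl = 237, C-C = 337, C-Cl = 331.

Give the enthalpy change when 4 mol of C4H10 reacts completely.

ΔH = −372 kJ

Bonds broken (reactants):
  C-C: 3 × 337 = 1011
  C-H: 10 × 426 = 4260
  Cl-Cl: 1 × 237 = 237
  Σ(broken) = 5508 kJ
Bonds formed (products):
  C-C: 3 × 337 = 1011
  C-Cl: 1 × 331 = 331
  C-H: 9 × 426 = 3834
  H-Cl: 1 × 425 = 425
  Σ(formed) = 5601 kJ
ΔH = Σ(broken) − Σ(formed) = 5508 − 5601 = −93 kJ
For 4× the reaction as written: 4 × (−93) = −372 kJ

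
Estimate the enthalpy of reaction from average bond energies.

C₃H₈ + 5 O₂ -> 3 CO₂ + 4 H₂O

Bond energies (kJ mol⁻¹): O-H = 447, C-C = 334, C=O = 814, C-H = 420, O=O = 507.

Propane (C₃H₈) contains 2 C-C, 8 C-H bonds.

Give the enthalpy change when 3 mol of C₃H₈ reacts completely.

ΔH = −5691 kJ

Bonds broken (reactants):
  C-C: 2 × 334 = 668
  C-H: 8 × 420 = 3360
  O=O: 5 × 507 = 2535
  Σ(broken) = 6563 kJ
Bonds formed (products):
  C=O: 6 × 814 = 4884
  O-H: 8 × 447 = 3576
  Σ(formed) = 8460 kJ
ΔH = Σ(broken) − Σ(formed) = 6563 − 8460 = −1897 kJ
For 3× the reaction as written: 3 × (−1897) = −5691 kJ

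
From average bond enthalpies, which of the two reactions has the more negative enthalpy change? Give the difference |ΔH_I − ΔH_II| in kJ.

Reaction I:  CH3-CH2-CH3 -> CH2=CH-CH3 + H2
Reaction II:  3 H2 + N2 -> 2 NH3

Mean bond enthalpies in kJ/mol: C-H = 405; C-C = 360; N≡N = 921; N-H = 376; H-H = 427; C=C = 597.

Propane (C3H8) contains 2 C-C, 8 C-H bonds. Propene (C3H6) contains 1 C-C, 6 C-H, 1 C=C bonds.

Reaction II, by 200 kJ

Reaction I:
  Bonds broken (reactants):
    C-C: 2 × 360 = 720
    C-H: 8 × 405 = 3240
    Σ(broken) = 3960 kJ
  Bonds formed (products):
    C-C: 1 × 360 = 360
    C-H: 6 × 405 = 2430
    C=C: 1 × 597 = 597
    H-H: 1 × 427 = 427
    Σ(formed) = 3814 kJ
  ΔH_I = 3960 − 3814 = +146 kJ
Reaction II:
  Bonds broken (reactants):
    H-H: 3 × 427 = 1281
    N≡N: 1 × 921 = 921
    Σ(broken) = 2202 kJ
  Bonds formed (products):
    N-H: 6 × 376 = 2256
    Σ(formed) = 2256 kJ
  ΔH_II = 2202 − 2256 = −54 kJ
ΔH_I − ΔH_II = +200 kJ, so reaction II has the more negative ΔH; |ΔH_I − ΔH_II| = 200 kJ.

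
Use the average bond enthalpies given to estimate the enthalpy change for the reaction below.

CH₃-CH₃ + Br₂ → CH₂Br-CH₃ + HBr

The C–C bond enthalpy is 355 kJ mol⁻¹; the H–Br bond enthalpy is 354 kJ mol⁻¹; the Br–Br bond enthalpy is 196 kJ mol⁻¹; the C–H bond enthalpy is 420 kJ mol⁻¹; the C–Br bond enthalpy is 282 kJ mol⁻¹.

Bonds broken (reactants):
  Br–Br: 1 × 196 = 196
  C–C: 1 × 355 = 355
  C–H: 6 × 420 = 2520
  Σ(broken) = 3071 kJ
Bonds formed (products):
  C–Br: 1 × 282 = 282
  C–C: 1 × 355 = 355
  C–H: 5 × 420 = 2100
  H–Br: 1 × 354 = 354
  Σ(formed) = 3091 kJ
ΔH = Σ(broken) − Σ(formed) = 3071 − 3091 = −20 kJ

ΔH ≈ −20 kJ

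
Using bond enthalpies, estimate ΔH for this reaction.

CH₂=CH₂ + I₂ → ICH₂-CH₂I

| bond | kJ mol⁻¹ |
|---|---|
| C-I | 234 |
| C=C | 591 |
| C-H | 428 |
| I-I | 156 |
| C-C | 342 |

Bonds broken (reactants):
  C-H: 4 × 428 = 1712
  C=C: 1 × 591 = 591
  I-I: 1 × 156 = 156
  Σ(broken) = 2459 kJ
Bonds formed (products):
  C-C: 1 × 342 = 342
  C-H: 4 × 428 = 1712
  C-I: 2 × 234 = 468
  Σ(formed) = 2522 kJ
ΔH = Σ(broken) − Σ(formed) = 2459 − 2522 = −63 kJ

ΔH ≈ −63 kJ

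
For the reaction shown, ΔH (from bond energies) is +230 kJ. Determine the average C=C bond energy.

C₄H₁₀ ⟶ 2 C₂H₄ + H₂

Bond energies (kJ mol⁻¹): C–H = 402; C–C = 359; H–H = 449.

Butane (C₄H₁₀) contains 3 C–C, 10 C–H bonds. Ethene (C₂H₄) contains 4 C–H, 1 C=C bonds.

D(C=C) ≈ 601 kJ/mol

Let D be the C=C bond energy.
Σ(broken) = 3×359 + 10×402 = 5097
Σ(formed) = 8×402 + 2×D + 1×449 = 3665 + 2D
ΔH = Σ(broken) − Σ(formed) = (5097) − (3665 + 2D) = +1432 − 2D
Setting this equal to +230 kJ gives 2D = 1202, so D = 601 kJ/mol.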